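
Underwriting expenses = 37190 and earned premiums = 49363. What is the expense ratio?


Expense ratio = expenses / premiums
= 37190 / 49363
= 0.7534


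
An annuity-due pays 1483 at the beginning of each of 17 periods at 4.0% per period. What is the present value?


PV_due = PMT * (1-(1+i)^(-n))/i * (1+i)
PV_immediate = 18041.6869
PV_due = 18041.6869 * 1.04
= 18763.3544


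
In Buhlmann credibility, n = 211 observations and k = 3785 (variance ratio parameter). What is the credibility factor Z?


Z = n / (n + k)
= 211 / (211 + 3785)
= 211 / 3996
= 0.0528


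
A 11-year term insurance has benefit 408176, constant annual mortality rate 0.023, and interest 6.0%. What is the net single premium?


NSP = benefit * sum_{k=0}^{n-1} k_p_x * q * v^(k+1)
With constant q=0.023, v=0.943396
Sum = 0.164096
NSP = 408176 * 0.164096
= 66980.134


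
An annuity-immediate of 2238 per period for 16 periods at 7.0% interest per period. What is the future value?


FV = PMT * ((1+i)^n - 1) / i
= 2238 * ((1.07)^16 - 1) / 0.07
= 2238 * (2.952164 - 1) / 0.07
= 62413.4638


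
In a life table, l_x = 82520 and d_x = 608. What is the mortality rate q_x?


q_x = d_x / l_x
= 608 / 82520
= 0.0074


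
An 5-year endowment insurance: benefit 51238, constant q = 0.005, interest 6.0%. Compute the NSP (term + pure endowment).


Term component = 1069.0509
Pure endowment = 5_p_x * v^5 * benefit = 0.975249 * 0.747258 * 51238 = 37340.3382
NSP = 38409.3891


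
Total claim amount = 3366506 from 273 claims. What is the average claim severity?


severity = total / number
= 3366506 / 273
= 12331.5238


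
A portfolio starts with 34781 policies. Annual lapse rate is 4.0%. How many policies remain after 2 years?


remaining = initial * (1 - lapse)^years
= 34781 * (1 - 0.04)^2
= 34781 * 0.9216
= 32054.1696


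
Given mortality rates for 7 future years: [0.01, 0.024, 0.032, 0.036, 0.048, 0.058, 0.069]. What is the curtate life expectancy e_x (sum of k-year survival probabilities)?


e_x = sum_{k=1}^{n} k_p_x
k_p_x values:
  1_p_x = 0.99
  2_p_x = 0.96624
  3_p_x = 0.93532
  4_p_x = 0.901649
  5_p_x = 0.85837
  6_p_x = 0.808584
  7_p_x = 0.752792
e_x = 6.213


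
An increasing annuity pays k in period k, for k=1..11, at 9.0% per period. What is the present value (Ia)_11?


(Ia)_n = sum_{k=1}^{n} k * v^k, v = 1/(1+i)
v = 0.917431
Sum computed term by term:
(Ia)_11 = 35.0533


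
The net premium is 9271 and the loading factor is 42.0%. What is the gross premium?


Gross = net * (1 + loading)
= 9271 * (1 + 0.42)
= 9271 * 1.42
= 13164.82


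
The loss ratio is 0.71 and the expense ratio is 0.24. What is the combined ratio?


Combined ratio = loss ratio + expense ratio
= 0.71 + 0.24
= 0.95


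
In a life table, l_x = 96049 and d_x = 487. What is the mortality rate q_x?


q_x = d_x / l_x
= 487 / 96049
= 0.0051


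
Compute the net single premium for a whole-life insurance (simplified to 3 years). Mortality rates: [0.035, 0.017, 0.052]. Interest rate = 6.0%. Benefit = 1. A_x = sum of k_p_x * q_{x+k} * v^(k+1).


v = 0.943396
Year 0: k_p_x=1.0, q=0.035, term=0.033019
Year 1: k_p_x=0.965, q=0.017, term=0.0146
Year 2: k_p_x=0.948595, q=0.052, term=0.041416
A_x = 0.089


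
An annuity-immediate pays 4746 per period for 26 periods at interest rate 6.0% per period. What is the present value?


PV = PMT * (1 - (1+i)^(-n)) / i
= 4746 * (1 - (1+0.06)^(-26)) / 0.06
= 4746 * (1 - 0.21981) / 0.06
= 4746 * 13.003166
= 61713.0267


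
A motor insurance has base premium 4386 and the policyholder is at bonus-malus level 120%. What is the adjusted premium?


adjusted = base * BM_level / 100
= 4386 * 120 / 100
= 4386 * 1.2
= 5263.2


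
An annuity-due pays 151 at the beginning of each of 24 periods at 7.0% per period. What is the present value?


PV_due = PMT * (1-(1+i)^(-n))/i * (1+i)
PV_immediate = 1731.8694
PV_due = 1731.8694 * 1.07
= 1853.1003


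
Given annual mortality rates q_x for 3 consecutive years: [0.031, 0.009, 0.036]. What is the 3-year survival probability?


p_k = 1 - q_k for each year
Survival = product of (1 - q_k)
= 0.969 * 0.991 * 0.964
= 0.9257


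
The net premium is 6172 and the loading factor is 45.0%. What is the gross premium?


Gross = net * (1 + loading)
= 6172 * (1 + 0.45)
= 6172 * 1.45
= 8949.4


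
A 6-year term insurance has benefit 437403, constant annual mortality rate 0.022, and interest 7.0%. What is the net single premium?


NSP = benefit * sum_{k=0}^{n-1} k_p_x * q * v^(k+1)
With constant q=0.022, v=0.934579
Sum = 0.099698
NSP = 437403 * 0.099698
= 43607.993


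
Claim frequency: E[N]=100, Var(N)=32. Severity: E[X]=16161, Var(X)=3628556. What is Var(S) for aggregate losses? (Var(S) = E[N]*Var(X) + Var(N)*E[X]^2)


Var(S) = E[N]*Var(X) + Var(N)*E[X]^2
= 100*3628556 + 32*16161^2
= 362855600 + 8357693472
= 8.7205e+09


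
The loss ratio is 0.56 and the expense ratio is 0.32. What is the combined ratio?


Combined ratio = loss ratio + expense ratio
= 0.56 + 0.32
= 0.88


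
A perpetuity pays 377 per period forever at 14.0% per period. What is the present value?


PV = PMT / i
= 377 / 0.14
= 2692.8571


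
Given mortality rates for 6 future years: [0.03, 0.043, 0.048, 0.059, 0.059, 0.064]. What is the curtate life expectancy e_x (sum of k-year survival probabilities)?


e_x = sum_{k=1}^{n} k_p_x
k_p_x values:
  1_p_x = 0.97
  2_p_x = 0.92829
  3_p_x = 0.883732
  4_p_x = 0.831592
  5_p_x = 0.782528
  6_p_x = 0.732446
e_x = 5.1286


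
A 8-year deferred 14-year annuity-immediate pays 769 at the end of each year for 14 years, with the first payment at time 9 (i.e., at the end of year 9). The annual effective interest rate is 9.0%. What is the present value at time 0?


PV at time 8 of the 14-year annuity-immediate:
a_n = 769 * (1-(1+0.09)^(-14))/0.09 = 5987.5496
Discount back 8 years to time 0:
PV = 5987.5496 * (1+0.09)^(-8)
= 5987.5496 * 0.501866
= 3004.9493


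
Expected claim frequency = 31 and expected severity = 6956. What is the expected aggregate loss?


E[S] = E[N] * E[X]
= 31 * 6956
= 215636


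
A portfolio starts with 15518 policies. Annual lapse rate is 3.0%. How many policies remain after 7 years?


remaining = initial * (1 - lapse)^years
= 15518 * (1 - 0.03)^7
= 15518 * 0.807983
= 12538.2778


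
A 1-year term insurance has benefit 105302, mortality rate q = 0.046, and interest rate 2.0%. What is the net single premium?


NSP = benefit * q * v
v = 1/(1+i) = 0.980392
NSP = 105302 * 0.046 * 0.980392
= 4748.9137


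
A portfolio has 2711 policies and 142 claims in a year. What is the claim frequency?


frequency = claims / policies
= 142 / 2711
= 0.0524


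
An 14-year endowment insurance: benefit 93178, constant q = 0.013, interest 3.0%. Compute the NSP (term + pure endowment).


Term component = 12663.8255
Pure endowment = 14_p_x * v^14 * benefit = 0.832607 * 0.661118 * 93178 = 51289.9618
NSP = 63953.7873


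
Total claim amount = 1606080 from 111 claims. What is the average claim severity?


severity = total / number
= 1606080 / 111
= 14469.1892


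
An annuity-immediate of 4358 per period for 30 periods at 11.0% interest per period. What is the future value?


FV = PMT * ((1+i)^n - 1) / i
= 4358 * ((1.11)^30 - 1) / 0.11
= 4358 * (22.892297 - 1) / 0.11
= 867332.986


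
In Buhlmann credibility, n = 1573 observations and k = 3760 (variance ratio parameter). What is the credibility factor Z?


Z = n / (n + k)
= 1573 / (1573 + 3760)
= 1573 / 5333
= 0.295


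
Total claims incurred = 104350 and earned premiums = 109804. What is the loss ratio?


Loss ratio = claims / premiums
= 104350 / 109804
= 0.9503


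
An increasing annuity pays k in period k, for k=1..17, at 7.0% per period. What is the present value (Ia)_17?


(Ia)_n = sum_{k=1}^{n} k * v^k, v = 1/(1+i)
v = 0.934579
Sum computed term by term:
(Ia)_17 = 72.3555


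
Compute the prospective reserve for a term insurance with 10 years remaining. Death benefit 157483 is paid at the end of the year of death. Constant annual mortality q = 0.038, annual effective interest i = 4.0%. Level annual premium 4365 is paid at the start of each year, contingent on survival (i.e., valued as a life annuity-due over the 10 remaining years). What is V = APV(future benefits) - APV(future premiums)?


v = 1/(1+i) = 0.961538
APV(future benefits) per unit = sum_{k=0}^{9} k_p_x * q * v^(k+1) = 0.263768
APV(future benefits) = 157483 * 0.263768 = 41538.9094
Life annuity-due factor ä_{x:10} = sum_{k=0}^{9} k_p_x * v^k = 7.218902
APV(future premiums) = 4365 * 7.218902 = 31510.5077
V = 41538.9094 - 31510.5077
= 10028.4016


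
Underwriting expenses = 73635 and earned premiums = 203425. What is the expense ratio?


Expense ratio = expenses / premiums
= 73635 / 203425
= 0.362


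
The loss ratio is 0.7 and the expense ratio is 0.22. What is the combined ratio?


Combined ratio = loss ratio + expense ratio
= 0.7 + 0.22
= 0.92


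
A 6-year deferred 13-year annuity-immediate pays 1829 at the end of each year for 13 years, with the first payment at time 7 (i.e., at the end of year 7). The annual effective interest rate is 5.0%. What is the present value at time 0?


PV at time 6 of the 13-year annuity-immediate:
a_n = 1829 * (1-(1+0.05)^(-13))/0.05 = 17180.845
Discount back 6 years to time 0:
PV = 17180.845 * (1+0.05)^(-6)
= 17180.845 * 0.746215
= 12820.6111


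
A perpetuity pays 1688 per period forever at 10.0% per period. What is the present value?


PV = PMT / i
= 1688 / 0.1
= 16880.0


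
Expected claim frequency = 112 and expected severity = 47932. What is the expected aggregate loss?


E[S] = E[N] * E[X]
= 112 * 47932
= 5.3684e+06


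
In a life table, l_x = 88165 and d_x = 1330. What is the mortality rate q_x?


q_x = d_x / l_x
= 1330 / 88165
= 0.0151


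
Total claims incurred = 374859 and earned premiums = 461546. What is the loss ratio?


Loss ratio = claims / premiums
= 374859 / 461546
= 0.8122


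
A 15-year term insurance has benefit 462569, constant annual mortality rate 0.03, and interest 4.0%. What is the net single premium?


NSP = benefit * sum_{k=0}^{n-1} k_p_x * q * v^(k+1)
With constant q=0.03, v=0.961538
Sum = 0.277876
NSP = 462569 * 0.277876
= 128536.9741


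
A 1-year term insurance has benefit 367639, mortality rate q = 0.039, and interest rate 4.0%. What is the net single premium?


NSP = benefit * q * v
v = 1/(1+i) = 0.961538
NSP = 367639 * 0.039 * 0.961538
= 13786.4625


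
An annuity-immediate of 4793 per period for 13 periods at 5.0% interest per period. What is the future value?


FV = PMT * ((1+i)^n - 1) / i
= 4793 * ((1.05)^13 - 1) / 0.05
= 4793 * (1.885649 - 1) / 0.05
= 84898.3268


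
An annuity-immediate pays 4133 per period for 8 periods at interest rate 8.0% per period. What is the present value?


PV = PMT * (1 - (1+i)^(-n)) / i
= 4133 * (1 - (1+0.08)^(-8)) / 0.08
= 4133 * (1 - 0.540269) / 0.08
= 4133 * 5.746639
= 23750.8588


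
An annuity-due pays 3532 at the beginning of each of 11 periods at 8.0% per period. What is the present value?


PV_due = PMT * (1-(1+i)^(-n))/i * (1+i)
PV_immediate = 25214.8218
PV_due = 25214.8218 * 1.08
= 27232.0075


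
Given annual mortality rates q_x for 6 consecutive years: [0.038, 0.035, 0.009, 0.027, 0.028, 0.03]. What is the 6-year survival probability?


p_k = 1 - q_k for each year
Survival = product of (1 - q_k)
= 0.962 * 0.965 * 0.991 * 0.973 * 0.972 * 0.97
= 0.844


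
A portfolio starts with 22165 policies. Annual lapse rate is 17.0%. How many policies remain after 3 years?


remaining = initial * (1 - lapse)^years
= 22165 * (1 - 0.17)^3
= 22165 * 0.571787
= 12673.6589


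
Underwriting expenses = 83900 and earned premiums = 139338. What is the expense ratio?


Expense ratio = expenses / premiums
= 83900 / 139338
= 0.6021


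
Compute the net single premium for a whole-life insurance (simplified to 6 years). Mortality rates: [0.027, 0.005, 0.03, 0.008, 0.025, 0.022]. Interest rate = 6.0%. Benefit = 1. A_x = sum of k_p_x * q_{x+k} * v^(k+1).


v = 0.943396
Year 0: k_p_x=1.0, q=0.027, term=0.025472
Year 1: k_p_x=0.973, q=0.005, term=0.00433
Year 2: k_p_x=0.968135, q=0.03, term=0.024386
Year 3: k_p_x=0.939091, q=0.008, term=0.005951
Year 4: k_p_x=0.931578, q=0.025, term=0.017403
Year 5: k_p_x=0.908289, q=0.022, term=0.014087
A_x = 0.0916


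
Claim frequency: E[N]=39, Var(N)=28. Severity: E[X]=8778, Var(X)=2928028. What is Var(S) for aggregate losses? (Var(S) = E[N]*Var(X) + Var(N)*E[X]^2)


Var(S) = E[N]*Var(X) + Var(N)*E[X]^2
= 39*2928028 + 28*8778^2
= 114193092 + 2157491952
= 2.2717e+09


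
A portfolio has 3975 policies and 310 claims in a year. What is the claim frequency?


frequency = claims / policies
= 310 / 3975
= 0.078


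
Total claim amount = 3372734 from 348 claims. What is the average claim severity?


severity = total / number
= 3372734 / 348
= 9691.7644


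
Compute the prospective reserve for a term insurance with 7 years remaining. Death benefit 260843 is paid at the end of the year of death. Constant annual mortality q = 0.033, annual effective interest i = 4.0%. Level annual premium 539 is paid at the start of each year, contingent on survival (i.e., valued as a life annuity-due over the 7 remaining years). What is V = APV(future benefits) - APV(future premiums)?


v = 1/(1+i) = 0.961538
APV(future benefits) per unit = sum_{k=0}^{6} k_p_x * q * v^(k+1) = 0.180447
APV(future benefits) = 260843 * 0.180447 = 47068.2073
Life annuity-due factor ä_{x:7} = sum_{k=0}^{6} k_p_x * v^k = 5.686799
APV(future premiums) = 539 * 5.686799 = 3065.1846
V = 47068.2073 - 3065.1846
= 44003.0227


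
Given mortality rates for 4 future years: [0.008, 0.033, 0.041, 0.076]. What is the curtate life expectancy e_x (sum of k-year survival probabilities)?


e_x = sum_{k=1}^{n} k_p_x
k_p_x values:
  1_p_x = 0.992
  2_p_x = 0.959264
  3_p_x = 0.919934
  4_p_x = 0.850019
e_x = 3.7212


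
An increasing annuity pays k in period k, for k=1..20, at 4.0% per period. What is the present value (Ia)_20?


(Ia)_n = sum_{k=1}^{n} k * v^k, v = 1/(1+i)
v = 0.961538
Sum computed term by term:
(Ia)_20 = 125.155


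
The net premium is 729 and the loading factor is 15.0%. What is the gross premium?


Gross = net * (1 + loading)
= 729 * (1 + 0.15)
= 729 * 1.15
= 838.35


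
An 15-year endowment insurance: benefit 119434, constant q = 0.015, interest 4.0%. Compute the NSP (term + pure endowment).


Term component = 18155.0786
Pure endowment = 15_p_x * v^15 * benefit = 0.797156 * 0.555265 * 119434 = 52865.3785
NSP = 71020.4571


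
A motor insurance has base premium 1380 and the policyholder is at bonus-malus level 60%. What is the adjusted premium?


adjusted = base * BM_level / 100
= 1380 * 60 / 100
= 1380 * 0.6
= 828.0


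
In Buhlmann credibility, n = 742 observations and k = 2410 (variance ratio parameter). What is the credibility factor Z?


Z = n / (n + k)
= 742 / (742 + 2410)
= 742 / 3152
= 0.2354


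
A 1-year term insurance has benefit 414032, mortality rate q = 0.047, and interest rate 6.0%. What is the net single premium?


NSP = benefit * q * v
v = 1/(1+i) = 0.943396
NSP = 414032 * 0.047 * 0.943396
= 18358.0226


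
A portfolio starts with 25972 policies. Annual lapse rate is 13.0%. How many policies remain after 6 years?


remaining = initial * (1 - lapse)^years
= 25972 * (1 - 0.13)^6
= 25972 * 0.433626
= 11262.1397


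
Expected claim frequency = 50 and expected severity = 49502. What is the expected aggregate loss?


E[S] = E[N] * E[X]
= 50 * 49502
= 2.4751e+06


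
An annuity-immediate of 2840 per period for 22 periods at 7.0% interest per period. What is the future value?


FV = PMT * ((1+i)^n - 1) / i
= 2840 * ((1.07)^22 - 1) / 0.07
= 2840 * (4.430402 - 1) / 0.07
= 139176.2992


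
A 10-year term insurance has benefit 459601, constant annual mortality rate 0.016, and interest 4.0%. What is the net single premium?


NSP = benefit * sum_{k=0}^{n-1} k_p_x * q * v^(k+1)
With constant q=0.016, v=0.961538
Sum = 0.121448
NSP = 459601 * 0.121448
= 55817.4293


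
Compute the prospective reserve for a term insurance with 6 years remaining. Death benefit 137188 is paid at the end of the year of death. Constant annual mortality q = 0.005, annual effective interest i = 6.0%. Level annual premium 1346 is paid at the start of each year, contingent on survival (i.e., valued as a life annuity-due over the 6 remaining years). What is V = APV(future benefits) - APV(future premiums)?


v = 1/(1+i) = 0.943396
APV(future benefits) per unit = sum_{k=0}^{5} k_p_x * q * v^(k+1) = 0.024302
APV(future benefits) = 137188 * 0.024302 = 3333.9393
Life annuity-due factor ä_{x:6} = sum_{k=0}^{5} k_p_x * v^k = 5.152019
APV(future premiums) = 1346 * 5.152019 = 6934.6171
V = 3333.9393 - 6934.6171
= -3600.6778


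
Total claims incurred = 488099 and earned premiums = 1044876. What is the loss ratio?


Loss ratio = claims / premiums
= 488099 / 1044876
= 0.4671


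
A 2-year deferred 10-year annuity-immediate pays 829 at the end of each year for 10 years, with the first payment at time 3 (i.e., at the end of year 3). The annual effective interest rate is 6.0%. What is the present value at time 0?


PV at time 2 of the 10-year annuity-immediate:
a_n = 829 * (1-(1+0.06)^(-10))/0.06 = 6101.5122
Discount back 2 years to time 0:
PV = 6101.5122 * (1+0.06)^(-2)
= 6101.5122 * 0.889996
= 5430.3241


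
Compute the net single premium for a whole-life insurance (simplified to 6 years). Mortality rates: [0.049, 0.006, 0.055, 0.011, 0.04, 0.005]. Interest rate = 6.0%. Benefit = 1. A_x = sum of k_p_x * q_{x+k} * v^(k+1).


v = 0.943396
Year 0: k_p_x=1.0, q=0.049, term=0.046226
Year 1: k_p_x=0.951, q=0.006, term=0.005078
Year 2: k_p_x=0.945294, q=0.055, term=0.043653
Year 3: k_p_x=0.893303, q=0.011, term=0.007783
Year 4: k_p_x=0.883476, q=0.04, term=0.026407
Year 5: k_p_x=0.848137, q=0.005, term=0.00299
A_x = 0.1321


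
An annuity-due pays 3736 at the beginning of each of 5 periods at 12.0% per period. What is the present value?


PV_due = PMT * (1-(1+i)^(-n))/i * (1+i)
PV_immediate = 13467.4439
PV_due = 13467.4439 * 1.12
= 15083.5372


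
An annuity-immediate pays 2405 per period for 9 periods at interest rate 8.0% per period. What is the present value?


PV = PMT * (1 - (1+i)^(-n)) / i
= 2405 * (1 - (1+0.08)^(-9)) / 0.08
= 2405 * (1 - 0.500249) / 0.08
= 2405 * 6.246888
= 15023.7654


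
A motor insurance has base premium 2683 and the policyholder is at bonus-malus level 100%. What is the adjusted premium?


adjusted = base * BM_level / 100
= 2683 * 100 / 100
= 2683 * 1.0
= 2683.0


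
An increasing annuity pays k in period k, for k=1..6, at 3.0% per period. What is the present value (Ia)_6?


(Ia)_n = sum_{k=1}^{n} k * v^k, v = 1/(1+i)
v = 0.970874
Sum computed term by term:
(Ia)_6 = 18.4934


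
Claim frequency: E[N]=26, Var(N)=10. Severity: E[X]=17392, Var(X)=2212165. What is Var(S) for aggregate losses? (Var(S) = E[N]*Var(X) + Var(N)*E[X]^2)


Var(S) = E[N]*Var(X) + Var(N)*E[X]^2
= 26*2212165 + 10*17392^2
= 57516290 + 3024816640
= 3.0823e+09


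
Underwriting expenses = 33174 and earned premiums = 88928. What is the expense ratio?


Expense ratio = expenses / premiums
= 33174 / 88928
= 0.373


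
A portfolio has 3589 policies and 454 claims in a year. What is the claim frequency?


frequency = claims / policies
= 454 / 3589
= 0.1265


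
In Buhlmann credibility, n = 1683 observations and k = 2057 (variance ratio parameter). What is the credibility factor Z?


Z = n / (n + k)
= 1683 / (1683 + 2057)
= 1683 / 3740
= 0.45


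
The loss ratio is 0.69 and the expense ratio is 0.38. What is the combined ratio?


Combined ratio = loss ratio + expense ratio
= 0.69 + 0.38
= 1.07


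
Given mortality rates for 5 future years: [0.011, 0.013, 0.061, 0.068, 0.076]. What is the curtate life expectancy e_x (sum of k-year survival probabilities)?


e_x = sum_{k=1}^{n} k_p_x
k_p_x values:
  1_p_x = 0.989
  2_p_x = 0.976143
  3_p_x = 0.916598
  4_p_x = 0.85427
  5_p_x = 0.789345
e_x = 4.5254


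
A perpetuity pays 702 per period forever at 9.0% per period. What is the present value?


PV = PMT / i
= 702 / 0.09
= 7800.0


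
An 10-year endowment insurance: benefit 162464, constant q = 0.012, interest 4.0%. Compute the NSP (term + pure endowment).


Term component = 15044.0312
Pure endowment = 10_p_x * v^10 * benefit = 0.886277 * 0.675564 * 162464 = 97273.1981
NSP = 112317.2293


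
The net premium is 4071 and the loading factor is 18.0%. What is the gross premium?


Gross = net * (1 + loading)
= 4071 * (1 + 0.18)
= 4071 * 1.18
= 4803.78


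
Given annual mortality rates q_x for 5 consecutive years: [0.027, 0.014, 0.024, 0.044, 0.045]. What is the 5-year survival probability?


p_k = 1 - q_k for each year
Survival = product of (1 - q_k)
= 0.973 * 0.986 * 0.976 * 0.956 * 0.955
= 0.8549


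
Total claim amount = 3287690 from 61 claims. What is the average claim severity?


severity = total / number
= 3287690 / 61
= 53896.5574


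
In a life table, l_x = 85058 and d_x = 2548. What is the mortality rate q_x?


q_x = d_x / l_x
= 2548 / 85058
= 0.03


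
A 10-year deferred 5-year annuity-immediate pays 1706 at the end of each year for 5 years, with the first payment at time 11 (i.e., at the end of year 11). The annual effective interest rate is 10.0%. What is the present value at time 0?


PV at time 10 of the 5-year annuity-immediate:
a_n = 1706 * (1-(1+0.1)^(-5))/0.1 = 6467.0822
Discount back 10 years to time 0:
PV = 6467.0822 * (1+0.1)^(-10)
= 6467.0822 * 0.385543
= 2493.3402


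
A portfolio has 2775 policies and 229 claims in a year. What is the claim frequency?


frequency = claims / policies
= 229 / 2775
= 0.0825


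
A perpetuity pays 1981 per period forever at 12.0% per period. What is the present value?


PV = PMT / i
= 1981 / 0.12
= 16508.3333


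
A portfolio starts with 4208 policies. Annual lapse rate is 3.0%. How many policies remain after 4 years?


remaining = initial * (1 - lapse)^years
= 4208 * (1 - 0.03)^4
= 4208 * 0.885293
= 3725.3121


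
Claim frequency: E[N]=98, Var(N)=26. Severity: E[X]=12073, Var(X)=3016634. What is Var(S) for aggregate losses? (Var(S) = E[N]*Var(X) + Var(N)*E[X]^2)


Var(S) = E[N]*Var(X) + Var(N)*E[X]^2
= 98*3016634 + 26*12073^2
= 295630132 + 3789690554
= 4.0853e+09


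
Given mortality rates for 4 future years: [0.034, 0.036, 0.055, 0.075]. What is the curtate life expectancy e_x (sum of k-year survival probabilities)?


e_x = sum_{k=1}^{n} k_p_x
k_p_x values:
  1_p_x = 0.966
  2_p_x = 0.931224
  3_p_x = 0.880007
  4_p_x = 0.814006
e_x = 3.5912


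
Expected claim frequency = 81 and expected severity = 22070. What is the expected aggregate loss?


E[S] = E[N] * E[X]
= 81 * 22070
= 1.7877e+06


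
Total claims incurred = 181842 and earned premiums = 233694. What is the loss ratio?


Loss ratio = claims / premiums
= 181842 / 233694
= 0.7781


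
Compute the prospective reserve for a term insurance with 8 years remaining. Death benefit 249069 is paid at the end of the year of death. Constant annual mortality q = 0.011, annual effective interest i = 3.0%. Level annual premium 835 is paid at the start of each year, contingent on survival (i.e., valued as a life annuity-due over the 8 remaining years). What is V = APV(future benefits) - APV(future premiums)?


v = 1/(1+i) = 0.970874
APV(future benefits) per unit = sum_{k=0}^{7} k_p_x * q * v^(k+1) = 0.074436
APV(future benefits) = 249069 * 0.074436 = 18539.6349
Life annuity-due factor ä_{x:8} = sum_{k=0}^{7} k_p_x * v^k = 6.969892
APV(future premiums) = 835 * 6.969892 = 5819.8597
V = 18539.6349 - 5819.8597
= 12719.7752


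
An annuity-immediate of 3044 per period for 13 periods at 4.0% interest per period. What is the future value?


FV = PMT * ((1+i)^n - 1) / i
= 3044 * ((1.04)^13 - 1) / 0.04
= 3044 * (1.665074 - 1) / 0.04
= 50612.0939


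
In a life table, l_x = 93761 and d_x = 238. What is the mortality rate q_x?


q_x = d_x / l_x
= 238 / 93761
= 0.0025


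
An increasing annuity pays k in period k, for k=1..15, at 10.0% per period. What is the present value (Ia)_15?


(Ia)_n = sum_{k=1}^{n} k * v^k, v = 1/(1+i)
v = 0.909091
Sum computed term by term:
(Ia)_15 = 47.7581


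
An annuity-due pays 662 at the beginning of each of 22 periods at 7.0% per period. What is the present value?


PV_due = PMT * (1-(1+i)^(-n))/i * (1+i)
PV_immediate = 7322.5412
PV_due = 7322.5412 * 1.07
= 7835.1191


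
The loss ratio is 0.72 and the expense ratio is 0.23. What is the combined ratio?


Combined ratio = loss ratio + expense ratio
= 0.72 + 0.23
= 0.95


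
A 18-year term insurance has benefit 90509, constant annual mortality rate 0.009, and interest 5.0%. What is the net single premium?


NSP = benefit * sum_{k=0}^{n-1} k_p_x * q * v^(k+1)
With constant q=0.009, v=0.952381
Sum = 0.098677
NSP = 90509 * 0.098677
= 8931.1653


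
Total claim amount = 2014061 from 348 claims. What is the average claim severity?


severity = total / number
= 2014061 / 348
= 5787.5316


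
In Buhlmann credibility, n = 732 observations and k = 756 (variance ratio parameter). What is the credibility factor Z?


Z = n / (n + k)
= 732 / (732 + 756)
= 732 / 1488
= 0.4919


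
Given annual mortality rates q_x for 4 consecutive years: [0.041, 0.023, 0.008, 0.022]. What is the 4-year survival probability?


p_k = 1 - q_k for each year
Survival = product of (1 - q_k)
= 0.959 * 0.977 * 0.992 * 0.978
= 0.909


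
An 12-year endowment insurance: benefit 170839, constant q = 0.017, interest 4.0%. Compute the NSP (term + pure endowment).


Term component = 25045.8114
Pure endowment = 12_p_x * v^12 * benefit = 0.814033 * 0.624597 * 170839 = 86861.8676
NSP = 111907.679


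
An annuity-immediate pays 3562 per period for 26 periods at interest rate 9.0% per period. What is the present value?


PV = PMT * (1 - (1+i)^(-n)) / i
= 3562 * (1 - (1+0.09)^(-26)) / 0.09
= 3562 * (1 - 0.106393) / 0.09
= 3562 * 9.928972
= 35366.9987


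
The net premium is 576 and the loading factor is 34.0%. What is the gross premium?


Gross = net * (1 + loading)
= 576 * (1 + 0.34)
= 576 * 1.34
= 771.84


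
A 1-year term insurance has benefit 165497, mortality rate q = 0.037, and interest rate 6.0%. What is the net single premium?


NSP = benefit * q * v
v = 1/(1+i) = 0.943396
NSP = 165497 * 0.037 * 0.943396
= 5776.7821


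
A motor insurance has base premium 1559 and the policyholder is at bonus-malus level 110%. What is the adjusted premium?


adjusted = base * BM_level / 100
= 1559 * 110 / 100
= 1559 * 1.1
= 1714.9


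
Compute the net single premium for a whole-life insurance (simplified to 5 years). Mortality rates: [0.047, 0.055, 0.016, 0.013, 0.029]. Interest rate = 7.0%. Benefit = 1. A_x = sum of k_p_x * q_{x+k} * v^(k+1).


v = 0.934579
Year 0: k_p_x=1.0, q=0.047, term=0.043925
Year 1: k_p_x=0.953, q=0.055, term=0.045781
Year 2: k_p_x=0.900585, q=0.016, term=0.011762
Year 3: k_p_x=0.886176, q=0.013, term=0.008789
Year 4: k_p_x=0.874655, q=0.029, term=0.018085
A_x = 0.1283


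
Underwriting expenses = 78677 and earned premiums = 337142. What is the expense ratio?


Expense ratio = expenses / premiums
= 78677 / 337142
= 0.2334


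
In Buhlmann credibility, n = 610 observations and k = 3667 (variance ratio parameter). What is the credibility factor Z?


Z = n / (n + k)
= 610 / (610 + 3667)
= 610 / 4277
= 0.1426


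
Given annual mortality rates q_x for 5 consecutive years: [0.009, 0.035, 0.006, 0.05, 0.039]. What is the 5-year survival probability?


p_k = 1 - q_k for each year
Survival = product of (1 - q_k)
= 0.991 * 0.965 * 0.994 * 0.95 * 0.961
= 0.8678


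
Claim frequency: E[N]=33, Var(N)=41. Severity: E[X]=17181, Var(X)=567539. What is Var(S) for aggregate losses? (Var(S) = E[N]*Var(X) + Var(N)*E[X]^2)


Var(S) = E[N]*Var(X) + Var(N)*E[X]^2
= 33*567539 + 41*17181^2
= 18728787 + 12102657201
= 1.2121e+10


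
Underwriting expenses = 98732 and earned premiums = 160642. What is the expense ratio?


Expense ratio = expenses / premiums
= 98732 / 160642
= 0.6146


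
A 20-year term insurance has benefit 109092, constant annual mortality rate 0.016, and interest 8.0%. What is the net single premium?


NSP = benefit * sum_{k=0}^{n-1} k_p_x * q * v^(k+1)
With constant q=0.016, v=0.925926
Sum = 0.140768
NSP = 109092 * 0.140768
= 15356.6743


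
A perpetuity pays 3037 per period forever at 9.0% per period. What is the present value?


PV = PMT / i
= 3037 / 0.09
= 33744.4444


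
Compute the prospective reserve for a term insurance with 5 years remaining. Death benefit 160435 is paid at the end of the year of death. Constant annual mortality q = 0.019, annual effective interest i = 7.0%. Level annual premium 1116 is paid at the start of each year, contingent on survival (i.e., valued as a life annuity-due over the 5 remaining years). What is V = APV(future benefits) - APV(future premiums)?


v = 1/(1+i) = 0.934579
APV(future benefits) per unit = sum_{k=0}^{4} k_p_x * q * v^(k+1) = 0.075193
APV(future benefits) = 160435 * 0.075193 = 12063.6652
Life annuity-due factor ä_{x:5} = sum_{k=0}^{4} k_p_x * v^k = 4.23458
APV(future premiums) = 1116 * 4.23458 = 4725.7912
V = 12063.6652 - 4725.7912
= 7337.874


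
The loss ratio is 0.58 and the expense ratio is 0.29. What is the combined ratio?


Combined ratio = loss ratio + expense ratio
= 0.58 + 0.29
= 0.87


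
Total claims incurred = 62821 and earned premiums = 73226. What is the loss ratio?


Loss ratio = claims / premiums
= 62821 / 73226
= 0.8579


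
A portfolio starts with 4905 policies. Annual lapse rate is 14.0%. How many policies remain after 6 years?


remaining = initial * (1 - lapse)^years
= 4905 * (1 - 0.14)^6
= 4905 * 0.404567
= 1984.4023


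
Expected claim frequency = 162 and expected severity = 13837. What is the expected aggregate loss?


E[S] = E[N] * E[X]
= 162 * 13837
= 2.2416e+06


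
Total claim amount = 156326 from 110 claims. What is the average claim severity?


severity = total / number
= 156326 / 110
= 1421.1455


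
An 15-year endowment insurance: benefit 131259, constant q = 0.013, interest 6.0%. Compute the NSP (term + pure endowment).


Term component = 15359.6068
Pure endowment = 15_p_x * v^15 * benefit = 0.821783 * 0.417265 * 131259 = 45008.9003
NSP = 60368.5071


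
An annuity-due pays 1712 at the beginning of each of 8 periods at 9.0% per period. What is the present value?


PV_due = PMT * (1-(1+i)^(-n))/i * (1+i)
PV_immediate = 9475.6103
PV_due = 9475.6103 * 1.09
= 10328.4153


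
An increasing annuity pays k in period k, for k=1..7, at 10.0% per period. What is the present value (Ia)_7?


(Ia)_n = sum_{k=1}^{n} k * v^k, v = 1/(1+i)
v = 0.909091
Sum computed term by term:
(Ia)_7 = 17.6315


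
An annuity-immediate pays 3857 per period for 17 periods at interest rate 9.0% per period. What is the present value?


PV = PMT * (1 - (1+i)^(-n)) / i
= 3857 * (1 - (1+0.09)^(-17)) / 0.09
= 3857 * (1 - 0.231073) / 0.09
= 3857 * 8.543631
= 32952.7862


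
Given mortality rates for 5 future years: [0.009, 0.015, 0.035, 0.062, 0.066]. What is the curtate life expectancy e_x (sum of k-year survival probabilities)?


e_x = sum_{k=1}^{n} k_p_x
k_p_x values:
  1_p_x = 0.991
  2_p_x = 0.976135
  3_p_x = 0.94197
  4_p_x = 0.883568
  5_p_x = 0.825253
e_x = 4.6179


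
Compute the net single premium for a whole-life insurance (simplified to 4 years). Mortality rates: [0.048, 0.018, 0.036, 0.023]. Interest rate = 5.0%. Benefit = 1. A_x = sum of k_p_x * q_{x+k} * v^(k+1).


v = 0.952381
Year 0: k_p_x=1.0, q=0.048, term=0.045714
Year 1: k_p_x=0.952, q=0.018, term=0.015543
Year 2: k_p_x=0.934864, q=0.036, term=0.029073
Year 3: k_p_x=0.901209, q=0.023, term=0.017053
A_x = 0.1074


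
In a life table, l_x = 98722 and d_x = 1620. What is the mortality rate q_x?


q_x = d_x / l_x
= 1620 / 98722
= 0.0164


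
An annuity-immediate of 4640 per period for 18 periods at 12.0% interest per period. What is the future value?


FV = PMT * ((1+i)^n - 1) / i
= 4640 * ((1.12)^18 - 1) / 0.12
= 4640 * (7.689966 - 1) / 0.12
= 258678.6774


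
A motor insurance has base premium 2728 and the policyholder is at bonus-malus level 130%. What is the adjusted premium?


adjusted = base * BM_level / 100
= 2728 * 130 / 100
= 2728 * 1.3
= 3546.4


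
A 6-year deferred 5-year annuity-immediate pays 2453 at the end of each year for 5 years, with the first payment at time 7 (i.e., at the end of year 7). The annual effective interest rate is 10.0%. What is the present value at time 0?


PV at time 6 of the 5-year annuity-immediate:
a_n = 2453 * (1-(1+0.1)^(-5))/0.1 = 9298.7999
Discount back 6 years to time 0:
PV = 9298.7999 * (1+0.1)^(-6)
= 9298.7999 * 0.564474
= 5248.9301


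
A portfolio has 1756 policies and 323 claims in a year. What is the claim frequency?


frequency = claims / policies
= 323 / 1756
= 0.1839


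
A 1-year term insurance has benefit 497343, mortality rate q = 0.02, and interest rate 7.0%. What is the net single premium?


NSP = benefit * q * v
v = 1/(1+i) = 0.934579
NSP = 497343 * 0.02 * 0.934579
= 9296.1308


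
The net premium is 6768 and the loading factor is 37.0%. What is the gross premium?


Gross = net * (1 + loading)
= 6768 * (1 + 0.37)
= 6768 * 1.37
= 9272.16


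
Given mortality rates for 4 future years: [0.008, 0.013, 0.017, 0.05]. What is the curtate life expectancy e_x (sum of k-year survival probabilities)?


e_x = sum_{k=1}^{n} k_p_x
k_p_x values:
  1_p_x = 0.992
  2_p_x = 0.979104
  3_p_x = 0.962459
  4_p_x = 0.914336
e_x = 3.8479


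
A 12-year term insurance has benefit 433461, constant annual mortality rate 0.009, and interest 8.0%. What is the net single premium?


NSP = benefit * sum_{k=0}^{n-1} k_p_x * q * v^(k+1)
With constant q=0.009, v=0.925926
Sum = 0.065095
NSP = 433461 * 0.065095
= 28216.0015


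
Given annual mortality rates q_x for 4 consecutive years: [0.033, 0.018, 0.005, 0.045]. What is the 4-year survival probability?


p_k = 1 - q_k for each year
Survival = product of (1 - q_k)
= 0.967 * 0.982 * 0.995 * 0.955
= 0.9023


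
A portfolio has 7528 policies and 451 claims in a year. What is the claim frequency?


frequency = claims / policies
= 451 / 7528
= 0.0599


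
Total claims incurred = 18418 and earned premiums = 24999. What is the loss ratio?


Loss ratio = claims / premiums
= 18418 / 24999
= 0.7367


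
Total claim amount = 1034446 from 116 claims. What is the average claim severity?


severity = total / number
= 1034446 / 116
= 8917.6379


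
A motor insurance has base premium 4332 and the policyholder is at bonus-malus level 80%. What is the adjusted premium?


adjusted = base * BM_level / 100
= 4332 * 80 / 100
= 4332 * 0.8
= 3465.6


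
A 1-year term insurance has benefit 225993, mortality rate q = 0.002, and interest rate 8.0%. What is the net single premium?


NSP = benefit * q * v
v = 1/(1+i) = 0.925926
NSP = 225993 * 0.002 * 0.925926
= 418.5056


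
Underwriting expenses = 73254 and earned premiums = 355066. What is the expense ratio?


Expense ratio = expenses / premiums
= 73254 / 355066
= 0.2063


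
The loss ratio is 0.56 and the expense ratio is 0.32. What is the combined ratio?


Combined ratio = loss ratio + expense ratio
= 0.56 + 0.32
= 0.88


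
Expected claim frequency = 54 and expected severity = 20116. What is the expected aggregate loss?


E[S] = E[N] * E[X]
= 54 * 20116
= 1.0863e+06


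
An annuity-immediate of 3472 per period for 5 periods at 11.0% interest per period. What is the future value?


FV = PMT * ((1+i)^n - 1) / i
= 3472 * ((1.11)^5 - 1) / 0.11
= 3472 * (1.685058 - 1) / 0.11
= 21622.9265


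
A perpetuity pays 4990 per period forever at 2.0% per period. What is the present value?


PV = PMT / i
= 4990 / 0.02
= 249500.0


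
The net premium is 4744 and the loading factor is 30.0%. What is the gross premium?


Gross = net * (1 + loading)
= 4744 * (1 + 0.3)
= 4744 * 1.3
= 6167.2


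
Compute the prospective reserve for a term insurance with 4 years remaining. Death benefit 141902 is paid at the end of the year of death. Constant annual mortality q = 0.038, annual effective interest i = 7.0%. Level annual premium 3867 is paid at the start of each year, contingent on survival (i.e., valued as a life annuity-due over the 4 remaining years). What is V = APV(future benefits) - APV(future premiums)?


v = 1/(1+i) = 0.934579
APV(future benefits) per unit = sum_{k=0}^{3} k_p_x * q * v^(k+1) = 0.121959
APV(future benefits) = 141902 * 0.121959 = 17306.2598
Life annuity-due factor ä_{x:4} = sum_{k=0}^{3} k_p_x * v^k = 3.434115
APV(future premiums) = 3867 * 3.434115 = 13279.7242
V = 17306.2598 - 13279.7242
= 4026.5356


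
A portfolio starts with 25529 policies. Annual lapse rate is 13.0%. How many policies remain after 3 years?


remaining = initial * (1 - lapse)^years
= 25529 * (1 - 0.13)^3
= 25529 * 0.658503
= 16810.9231


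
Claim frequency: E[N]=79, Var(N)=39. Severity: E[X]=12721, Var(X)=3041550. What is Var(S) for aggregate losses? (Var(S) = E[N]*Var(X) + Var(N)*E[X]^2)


Var(S) = E[N]*Var(X) + Var(N)*E[X]^2
= 79*3041550 + 39*12721^2
= 240282450 + 6311129799
= 6.5514e+09


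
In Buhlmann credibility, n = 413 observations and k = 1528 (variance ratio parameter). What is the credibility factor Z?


Z = n / (n + k)
= 413 / (413 + 1528)
= 413 / 1941
= 0.2128


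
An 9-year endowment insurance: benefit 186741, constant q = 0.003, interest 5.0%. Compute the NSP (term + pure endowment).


Term component = 3938.3479
Pure endowment = 9_p_x * v^9 * benefit = 0.973322 * 0.644609 * 186741 = 117163.5206
NSP = 121101.8685


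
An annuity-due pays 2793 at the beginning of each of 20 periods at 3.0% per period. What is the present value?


PV_due = PMT * (1-(1+i)^(-n))/i * (1+i)
PV_immediate = 41552.7873
PV_due = 41552.7873 * 1.03
= 42799.3709


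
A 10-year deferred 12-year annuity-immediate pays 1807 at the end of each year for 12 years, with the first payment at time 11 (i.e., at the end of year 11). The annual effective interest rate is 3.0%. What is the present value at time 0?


PV at time 10 of the 12-year annuity-immediate:
a_n = 1807 * (1-(1+0.03)^(-12))/0.03 = 17986.8852
Discount back 10 years to time 0:
PV = 17986.8852 * (1+0.03)^(-10)
= 17986.8852 * 0.744094
= 13383.9318


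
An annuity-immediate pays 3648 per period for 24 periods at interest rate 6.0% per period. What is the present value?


PV = PMT * (1 - (1+i)^(-n)) / i
= 3648 * (1 - (1+0.06)^(-24)) / 0.06
= 3648 * (1 - 0.246979) / 0.06
= 3648 * 12.550358
= 45783.7043


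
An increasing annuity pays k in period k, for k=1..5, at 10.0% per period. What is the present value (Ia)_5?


(Ia)_n = sum_{k=1}^{n} k * v^k, v = 1/(1+i)
v = 0.909091
Sum computed term by term:
(Ia)_5 = 10.6526


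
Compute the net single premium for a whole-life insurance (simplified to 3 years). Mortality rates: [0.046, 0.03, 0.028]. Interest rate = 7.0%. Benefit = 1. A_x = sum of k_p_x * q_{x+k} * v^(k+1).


v = 0.934579
Year 0: k_p_x=1.0, q=0.046, term=0.042991
Year 1: k_p_x=0.954, q=0.03, term=0.024998
Year 2: k_p_x=0.92538, q=0.028, term=0.021151
A_x = 0.0891


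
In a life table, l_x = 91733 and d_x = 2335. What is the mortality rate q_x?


q_x = d_x / l_x
= 2335 / 91733
= 0.0255


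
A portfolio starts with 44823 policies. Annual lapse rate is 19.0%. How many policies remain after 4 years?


remaining = initial * (1 - lapse)^years
= 44823 * (1 - 0.19)^4
= 44823 * 0.430467
= 19294.8318
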